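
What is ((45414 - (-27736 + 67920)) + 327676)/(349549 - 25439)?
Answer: 166453/162055 ≈ 1.0271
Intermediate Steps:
((45414 - (-27736 + 67920)) + 327676)/(349549 - 25439) = ((45414 - 1*40184) + 327676)/324110 = ((45414 - 40184) + 327676)*(1/324110) = (5230 + 327676)*(1/324110) = 332906*(1/324110) = 166453/162055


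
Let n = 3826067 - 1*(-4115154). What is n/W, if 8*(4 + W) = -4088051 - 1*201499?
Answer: -31764884/2144791 ≈ -14.810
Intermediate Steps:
W = -2144791/4 (W = -4 + (-4088051 - 1*201499)/8 = -4 + (-4088051 - 201499)/8 = -4 + (⅛)*(-4289550) = -4 - 2144775/4 = -2144791/4 ≈ -5.3620e+5)
n = 7941221 (n = 3826067 + 4115154 = 7941221)
n/W = 7941221/(-2144791/4) = 7941221*(-4/2144791) = -31764884/2144791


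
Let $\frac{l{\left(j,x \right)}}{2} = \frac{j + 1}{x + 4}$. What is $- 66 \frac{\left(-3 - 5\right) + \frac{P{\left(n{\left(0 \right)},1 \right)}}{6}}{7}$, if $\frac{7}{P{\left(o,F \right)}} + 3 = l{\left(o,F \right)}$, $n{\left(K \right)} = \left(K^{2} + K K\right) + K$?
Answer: $\frac{7249}{91} \approx 79.659$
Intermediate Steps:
$l{\left(j,x \right)} = \frac{2 \left(1 + j\right)}{4 + x}$ ($l{\left(j,x \right)} = 2 \frac{j + 1}{x + 4} = 2 \frac{1 + j}{4 + x} = \frac{2 \left(1 + j\right)}{4 + x}$)
$n{\left(K \right)} = K + 2 K^{2}$ ($n{\left(K \right)} = \left(K^{2} + K^{2}\right) + K = 2 K^{2} + K = K + 2 K^{2}$)
$P{\left(o,F \right)} = \frac{7}{-3 + \frac{2 \left(1 + o\right)}{4 + F}}$
$- 66 \frac{\left(-3 - 5\right) + \frac{P{\left(n{\left(0 \right)},1 \right)}}{6}}{7} = - 66 \frac{\left(-3 - 5\right) + \frac{7 \frac{1}{-10 - 3 + 2 \cdot 0 \left(1 + 2 \cdot 0\right)} \left(4 + 1\right)}{6}}{7} = - 66 \left(-8 + 7 \frac{1}{-10 - 3 + 2 \cdot 0 \left(1 + 0\right)} 5 \cdot \frac{1}{6}\right) \frac{1}{7} = - 66 \left(-8 + 7 \frac{1}{-10 - 3 + 2 \cdot 0 \cdot 1} \cdot 5 \cdot \frac{1}{6}\right) \frac{1}{7} = - 66 \left(-8 + 7 \frac{1}{-10 - 3 + 2 \cdot 0} \cdot 5 \cdot \frac{1}{6}\right) \frac{1}{7} = - 66 \left(-8 + 7 \frac{1}{-10 - 3 + 0} \cdot 5 \cdot \frac{1}{6}\right) \frac{1}{7} = - 66 \left(-8 + 7 \frac{1}{-13} \cdot 5 \cdot \frac{1}{6}\right) \frac{1}{7} = - 66 \left(-8 + 7 \left(- \frac{1}{13}\right) 5 \cdot \frac{1}{6}\right) \frac{1}{7} = - 66 \left(-8 - \frac{35}{78}\right) \frac{1}{7} = - 66 \left(\left(- \frac{659}{78}\right) \frac{1}{7}\right) = \left(-66\right) \left(- \frac{659}{546}\right) = \frac{7249}{91}$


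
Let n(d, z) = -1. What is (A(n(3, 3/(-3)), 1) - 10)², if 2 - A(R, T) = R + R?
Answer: 36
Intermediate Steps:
A(R, T) = 2 - 2*R (A(R, T) = 2 - (R + R) = 2 - 2*R)
(A(n(3, 3/(-3)), 1) - 10)² = ((2 - 2*(-1)) - 10)² = ((2 + 2) - 10)² = (4 - 10)² = (-6)² = 36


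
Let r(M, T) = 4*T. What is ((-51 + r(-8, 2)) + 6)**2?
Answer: 1369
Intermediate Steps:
((-51 + r(-8, 2)) + 6)**2 = ((-51 + 4*2) + 6)**2 = ((-51 + 8) + 6)**2 = (-43 + 6)**2 = (-37)**2 = 1369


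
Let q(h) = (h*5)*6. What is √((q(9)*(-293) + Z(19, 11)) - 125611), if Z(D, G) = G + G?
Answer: I*√204699 ≈ 452.44*I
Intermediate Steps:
Z(D, G) = 2*G
q(h) = 30*h (q(h) = (5*h)*6 = 30*h)
√((q(9)*(-293) + Z(19, 11)) - 125611) = √(((30*9)*(-293) + 2*11) - 125611) = √((270*(-293) + 22) - 125611) = √((-79110 + 22) - 125611) = √(-79088 - 125611) = √(-204699) = I*√204699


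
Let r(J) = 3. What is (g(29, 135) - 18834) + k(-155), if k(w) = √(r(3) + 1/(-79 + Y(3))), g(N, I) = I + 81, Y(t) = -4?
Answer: -18618 + 2*√5146/83 ≈ -18616.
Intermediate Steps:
g(N, I) = 81 + I
k(w) = 2*√5146/83 (k(w) = √(3 + 1/(-79 - 4)) = √(3 + 1/(-83)) = √(3 - 1/83) = √(248/83) = 2*√5146/83)
(g(29, 135) - 18834) + k(-155) = ((81 + 135) - 18834) + 2*√5146/83 = (216 - 18834) + 2*√5146/83 = -18618 + 2*√5146/83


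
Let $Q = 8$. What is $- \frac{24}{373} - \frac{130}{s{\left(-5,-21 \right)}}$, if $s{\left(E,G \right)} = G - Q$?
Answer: $\frac{47794}{10817} \approx 4.4184$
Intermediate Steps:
$s{\left(E,G \right)} = -8 + G$ ($s{\left(E,G \right)} = G - 8 = -8 + G$)
$- \frac{24}{373} - \frac{130}{s{\left(-5,-21 \right)}} = - \frac{24}{373} - \frac{130}{-8 - 21} = \left(-24\right) \frac{1}{373} - \frac{130}{-29} = - \frac{24}{373} - - \frac{130}{29} = - \frac{24}{373} + \frac{130}{29} = \frac{47794}{10817}$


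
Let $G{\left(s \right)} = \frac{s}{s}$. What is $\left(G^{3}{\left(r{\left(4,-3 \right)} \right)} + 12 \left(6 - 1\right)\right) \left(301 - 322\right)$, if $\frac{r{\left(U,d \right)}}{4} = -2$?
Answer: $-1281$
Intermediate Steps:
$r{\left(U,d \right)} = -8$ ($r{\left(U,d \right)} = 4 \left(-2\right) = -8$)
$G{\left(s \right)} = 1$
$\left(G^{3}{\left(r{\left(4,-3 \right)} \right)} + 12 \left(6 - 1\right)\right) \left(301 - 322\right) = \left(1^{3} + 12 \left(6 - 1\right)\right) \left(301 - 322\right) = \left(1 + 12 \cdot 5\right) \left(-21\right) = \left(1 + 60\right) \left(-21\right) = 61 \left(-21\right) = -1281$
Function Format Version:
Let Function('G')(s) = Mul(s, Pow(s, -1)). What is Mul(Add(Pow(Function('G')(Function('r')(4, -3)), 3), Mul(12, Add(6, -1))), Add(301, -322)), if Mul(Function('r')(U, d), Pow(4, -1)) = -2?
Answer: -1281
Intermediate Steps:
Function('r')(U, d) = -8 (Function('r')(U, d) = Mul(4, -2) = -8)
Function('G')(s) = 1
Mul(Add(Pow(Function('G')(Function('r')(4, -3)), 3), Mul(12, Add(6, -1))), Add(301, -322)) = Mul(Add(Pow(1, 3), Mul(12, Add(6, -1))), Add(301, -322)) = Mul(Add(1, Mul(12, 5)), -21) = Mul(Add(1, 60), -21) = Mul(61, -21) = -1281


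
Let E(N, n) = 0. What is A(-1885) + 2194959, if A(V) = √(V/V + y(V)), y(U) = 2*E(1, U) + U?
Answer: 2194959 + 2*I*√471 ≈ 2.195e+6 + 43.405*I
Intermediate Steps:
y(U) = U (y(U) = 2*0 + U = 0 + U = U)
A(V) = √(1 + V) (A(V) = √(V/V + V) = √(1 + V))
A(-1885) + 2194959 = √(1 - 1885) + 2194959 = √(-1884) + 2194959 = 2*I*√471 + 2194959 = 2194959 + 2*I*√471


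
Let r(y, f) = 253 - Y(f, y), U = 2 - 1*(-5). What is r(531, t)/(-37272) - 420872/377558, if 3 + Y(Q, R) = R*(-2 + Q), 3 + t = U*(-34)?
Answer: -32250418723/7036170888 ≈ -4.5835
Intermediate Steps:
U = 7 (U = 2 + 5 = 7)
t = -241 (t = -3 + 7*(-34) = -3 - 238 = -241)
Y(Q, R) = -3 + R*(-2 + Q)
r(y, f) = 256 + 2*y - f*y (r(y, f) = 253 - (-3 - 2*y + f*y) = 253 + (3 + 2*y - f*y) = 256 + 2*y - f*y)
r(531, t)/(-37272) - 420872/377558 = (256 + 2*531 - 1*(-241)*531)/(-37272) - 420872/377558 = (256 + 1062 + 127971)*(-1/37272) - 420872*1/377558 = 129289*(-1/37272) - 210436/188779 = -129289/37272 - 210436/188779 = -32250418723/7036170888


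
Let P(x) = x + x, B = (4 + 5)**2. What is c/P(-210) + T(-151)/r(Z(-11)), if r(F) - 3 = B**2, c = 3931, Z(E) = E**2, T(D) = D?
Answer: -359257/38290 ≈ -9.3825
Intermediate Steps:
B = 81 (B = 9**2 = 81)
P(x) = 2*x
r(F) = 6564 (r(F) = 3 + 81**2 = 3 + 6561 = 6564)
c/P(-210) + T(-151)/r(Z(-11)) = 3931/((2*(-210))) - 151/6564 = 3931/(-420) - 151*1/6564 = 3931*(-1/420) - 151/6564 = -3931/420 - 151/6564 = -359257/38290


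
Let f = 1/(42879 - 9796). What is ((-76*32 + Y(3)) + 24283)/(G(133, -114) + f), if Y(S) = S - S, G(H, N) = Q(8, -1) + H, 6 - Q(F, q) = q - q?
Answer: 722896633/4598538 ≈ 157.20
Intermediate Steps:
Q(F, q) = 6 (Q(F, q) = 6 - (q - q) = 6 - 1*0 = 6 + 0 = 6)
G(H, N) = 6 + H
Y(S) = 0
f = 1/33083 ≈ 3.0227e-5
((-76*32 + Y(3)) + 24283)/(G(133, -114) + f) = ((-76*32 + 0) + 24283)/((6 + 133) + 1/33083) = ((-2432 + 0) + 24283)/(139 + 1/33083) = (-2432 + 24283)/(4598538/33083) = 21851*(33083/4598538) = 722896633/4598538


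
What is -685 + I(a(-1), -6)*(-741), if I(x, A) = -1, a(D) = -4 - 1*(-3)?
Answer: 56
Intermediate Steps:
a(D) = -1 (a(D) = -4 + 3 = -1)
-685 + I(a(-1), -6)*(-741) = -685 - 1*(-741) = -685 + 741 = 56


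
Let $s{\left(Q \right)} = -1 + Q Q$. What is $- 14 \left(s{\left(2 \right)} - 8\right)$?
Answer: $70$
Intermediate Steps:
$s{\left(Q \right)} = -1 + Q^{2}$
$- 14 \left(s{\left(2 \right)} - 8\right) = - 14 \left(\left(-1 + 2^{2}\right) - 8\right) = - 14 \left(\left(-1 + 4\right) - 8\right) = - 14 \left(3 - 8\right) = \left(-14\right) \left(-5\right) = 70$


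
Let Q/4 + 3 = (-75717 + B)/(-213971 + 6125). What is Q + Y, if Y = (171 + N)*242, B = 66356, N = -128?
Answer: 1080194384/103923 ≈ 10394.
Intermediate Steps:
Q = -1228354/103923 (Q = -12 + 4*((-75717 + 66356)/(-213971 + 6125)) = -12 + 4*(-9361/(-207846)) = -12 + 4*(-9361*(-1/207846)) = -12 + 4*(9361/207846) = -12 + 18722/103923 = -1228354/103923 ≈ -11.820)
Y = 10406 (Y = (171 - 128)*242 = 43*242 = 10406)
Q + Y = -1228354/103923 + 10406 = 1080194384/103923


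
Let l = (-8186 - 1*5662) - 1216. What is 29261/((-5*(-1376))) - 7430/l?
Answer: 61488263/12955040 ≈ 4.7463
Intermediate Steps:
l = -15064 (l = (-8186 - 5662) - 1216 = -13848 - 1216 = -15064)
29261/((-5*(-1376))) - 7430/l = 29261/((-5*(-1376))) - 7430/(-15064) = 29261/6880 - 7430*(-1/15064) = 29261*(1/6880) + 3715/7532 = 29261/6880 + 3715/7532 = 61488263/12955040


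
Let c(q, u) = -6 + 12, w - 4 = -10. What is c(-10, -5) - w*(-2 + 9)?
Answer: 48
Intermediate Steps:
w = -6 (w = 4 - 10 = -6)
c(q, u) = 6
c(-10, -5) - w*(-2 + 9) = 6 - (-6)*(-2 + 9) = 6 - (-6)*7 = 6 - 1*(-42) = 6 + 42 = 48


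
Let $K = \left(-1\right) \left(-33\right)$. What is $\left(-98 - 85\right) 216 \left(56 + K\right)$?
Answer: $-3517992$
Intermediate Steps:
$K = 33$
$\left(-98 - 85\right) 216 \left(56 + K\right) = \left(-98 - 85\right) 216 \left(56 + 33\right) = \left(-98 - 85\right) 216 \cdot 89 = \left(-183\right) 216 \cdot 89 = \left(-39528\right) 89 = -3517992$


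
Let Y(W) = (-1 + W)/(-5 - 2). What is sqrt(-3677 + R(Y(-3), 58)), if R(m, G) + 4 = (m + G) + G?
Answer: I*sqrt(174657)/7 ≈ 59.703*I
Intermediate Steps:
Y(W) = 1/7 - W/7 (Y(W) = (-1 + W)/(-7) = (-1 + W)*(-1/7) = 1/7 - W/7)
R(m, G) = -4 + m + 2*G (R(m, G) = -4 + ((m + G) + G) = -4 + ((G + m) + G) = -4 + (m + 2*G) = -4 + m + 2*G)
sqrt(-3677 + R(Y(-3), 58)) = sqrt(-3677 + (-4 + (1/7 - 1/7*(-3)) + 2*58)) = sqrt(-3677 + (-4 + (1/7 + 3/7) + 116)) = sqrt(-3677 + (-4 + 4/7 + 116)) = sqrt(-3677 + 788/7) = sqrt(-24951/7) = I*sqrt(174657)/7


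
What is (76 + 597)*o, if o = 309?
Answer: 207957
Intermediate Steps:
(76 + 597)*o = (76 + 597)*309 = 673*309 = 207957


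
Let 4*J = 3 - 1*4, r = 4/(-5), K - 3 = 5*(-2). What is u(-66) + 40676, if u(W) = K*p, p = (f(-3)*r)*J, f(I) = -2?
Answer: 203394/5 ≈ 40679.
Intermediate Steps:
K = -7 (K = 3 + 5*(-2) = 3 - 10 = -7)
r = -⅘ (r = 4*(-⅕) = -⅘ ≈ -0.80000)
J = -¼ (J = (3 - 1*4)/4 = (3 - 4)/4 = (¼)*(-1) = -¼ ≈ -0.25000)
p = -⅖ (p = -2*(-⅘)*(-¼) = (8/5)*(-¼) = -⅖ ≈ -0.40000)
u(W) = 14/5 (u(W) = -7*(-⅖) = 14/5)
u(-66) + 40676 = 14/5 + 40676 = 203394/5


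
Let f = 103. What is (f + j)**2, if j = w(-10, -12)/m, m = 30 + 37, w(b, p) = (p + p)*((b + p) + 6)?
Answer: 53071225/4489 ≈ 11823.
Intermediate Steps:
w(b, p) = 2*p*(6 + b + p) (w(b, p) = (2*p)*(6 + b + p) = 2*p*(6 + b + p))
m = 67
j = 384/67 (j = (2*(-12)*(6 - 10 - 12))/67 = (2*(-12)*(-16))*(1/67) = 384*(1/67) = 384/67 ≈ 5.7313)
(f + j)**2 = (103 + 384/67)**2 = (7285/67)**2 = 53071225/4489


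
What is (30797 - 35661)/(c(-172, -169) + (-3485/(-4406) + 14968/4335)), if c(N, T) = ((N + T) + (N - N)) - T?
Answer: 4889602560/168639223 ≈ 28.994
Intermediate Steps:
c(N, T) = N (c(N, T) = ((N + T) + 0) - T = (N + T) - T = N)
(30797 - 35661)/(c(-172, -169) + (-3485/(-4406) + 14968/4335)) = (30797 - 35661)/(-172 + (-3485/(-4406) + 14968/4335)) = -4864/(-172 + (-3485*(-1/4406) + 14968*(1/4335))) = -4864/(-172 + (3485/4406 + 14968/4335)) = -4864/(-172 + 81056483/19100010) = -4864/(-3204145237/19100010) = -4864*(-19100010/3204145237) = 4889602560/168639223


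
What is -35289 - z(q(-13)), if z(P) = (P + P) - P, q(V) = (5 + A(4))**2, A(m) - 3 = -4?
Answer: -35305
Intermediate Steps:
A(m) = -1 (A(m) = 3 - 4 = -1)
q(V) = 16 (q(V) = (5 - 1)**2 = 4**2 = 16)
z(P) = P (z(P) = 2*P - P = P)
-35289 - z(q(-13)) = -35289 - 1*16 = -35289 - 16 = -35305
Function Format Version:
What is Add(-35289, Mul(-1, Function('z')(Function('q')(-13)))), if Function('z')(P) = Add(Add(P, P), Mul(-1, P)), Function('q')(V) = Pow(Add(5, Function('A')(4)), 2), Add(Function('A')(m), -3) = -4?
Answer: -35305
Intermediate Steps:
Function('A')(m) = -1 (Function('A')(m) = Add(3, -4) = -1)
Function('q')(V) = 16 (Function('q')(V) = Pow(Add(5, -1), 2) = Pow(4, 2) = 16)
Function('z')(P) = P (Function('z')(P) = Add(Mul(2, P), Mul(-1, P)) = P)
Add(-35289, Mul(-1, Function('z')(Function('q')(-13)))) = Add(-35289, Mul(-1, 16)) = Add(-35289, -16) = -35305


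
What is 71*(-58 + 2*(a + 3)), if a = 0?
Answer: -3692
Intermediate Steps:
71*(-58 + 2*(a + 3)) = 71*(-58 + 2*(0 + 3)) = 71*(-58 + 2*3) = 71*(-58 + 6) = 71*(-52) = -3692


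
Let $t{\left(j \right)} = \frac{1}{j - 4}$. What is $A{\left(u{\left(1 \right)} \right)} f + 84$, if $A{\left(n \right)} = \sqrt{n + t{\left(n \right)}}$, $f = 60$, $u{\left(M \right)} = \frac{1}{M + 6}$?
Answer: $84 + \frac{20 i \sqrt{462}}{21} \approx 84.0 + 20.471 i$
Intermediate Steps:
$u{\left(M \right)} = \frac{1}{6 + M}$
$t{\left(j \right)} = \frac{1}{-4 + j}$
$A{\left(n \right)} = \sqrt{n + \frac{1}{-4 + n}}$
$A{\left(u{\left(1 \right)} \right)} f + 84 = \sqrt{\frac{1 + \frac{-4 + \frac{1}{6 + 1}}{6 + 1}}{-4 + \frac{1}{6 + 1}}} \cdot 60 + 84 = \sqrt{\frac{1 + \frac{-4 + \frac{1}{7}}{7}}{-4 + \frac{1}{7}}} \cdot 60 + 84 = \sqrt{\frac{1 + \frac{1}{7} \left(- \frac{27}{7}\right)}{- \frac{27}{7}}} \cdot 60 + 84 = \sqrt{- \frac{7 \left(1 - \frac{27}{49}\right)}{27}} \cdot 60 + 84 = \sqrt{\left(- \frac{7}{27}\right) \frac{22}{49}} \cdot 60 + 84 = \sqrt{- \frac{22}{189}} \cdot 60 + 84 = \frac{i \sqrt{462}}{63} \cdot 60 + 84 = \frac{20 i \sqrt{462}}{21} + 84 = 84 + \frac{20 i \sqrt{462}}{21}$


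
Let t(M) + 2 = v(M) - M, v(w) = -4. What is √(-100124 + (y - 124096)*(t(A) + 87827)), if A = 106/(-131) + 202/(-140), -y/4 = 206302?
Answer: 2*I*√438161319402596930/4585 ≈ 2.8874e+5*I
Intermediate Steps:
y = -825208 (y = -4*206302 = -825208)
A = -20651/9170 (A = 106*(-1/131) + 202*(-1/140) = -106/131 - 101/70 = -20651/9170 ≈ -2.2520)
t(M) = -6 - M (t(M) = -2 + (-4 - M) = -6 - M)
√(-100124 + (y - 124096)*(t(A) + 87827)) = √(-100124 + (-825208 - 124096)*((-6 - 1*(-20651/9170)) + 87827)) = √(-100124 - 949304*((-6 + 20651/9170) + 87827)) = √(-100124 - 949304*(-34369/9170 + 87827)) = √(-100124 - 949304*805339221/9170) = √(-100124 - 382255871926092/4585) = √(-382256330994632/4585) = 2*I*√438161319402596930/4585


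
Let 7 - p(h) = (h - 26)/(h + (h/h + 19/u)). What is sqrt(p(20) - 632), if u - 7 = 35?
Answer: I*sqrt(507148573)/901 ≈ 24.994*I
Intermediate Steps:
u = 42 (u = 7 + 35 = 42)
p(h) = 7 - (-26 + h)/(61/42 + h) (p(h) = 7 - (h - 26)/(h + (h/h + 19/42)) = 7 - (-26 + h)/(h + (1 + 19*(1/42))) = 7 - (-26 + h)/(h + (1 + 19/42)) = 7 - (-26 + h)/(h + 61/42) = 7 - (-26 + h)/(61/42 + h))
sqrt(p(20) - 632) = sqrt(7*(217 + 36*20)/(61 + 42*20) - 632) = sqrt(7*(217 + 720)/(61 + 840) - 632) = sqrt(7*937/901 - 632) = sqrt(7*(1/901)*937 - 632) = sqrt(6559/901 - 632) = sqrt(-562873/901) = I*sqrt(507148573)/901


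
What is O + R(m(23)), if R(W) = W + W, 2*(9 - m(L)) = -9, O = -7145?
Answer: -7118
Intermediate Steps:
m(L) = 27/2 (m(L) = 9 - 1/2*(-9) = 9 + 9/2 = 27/2)
R(W) = 2*W
O + R(m(23)) = -7145 + 2*(27/2) = -7145 + 27 = -7118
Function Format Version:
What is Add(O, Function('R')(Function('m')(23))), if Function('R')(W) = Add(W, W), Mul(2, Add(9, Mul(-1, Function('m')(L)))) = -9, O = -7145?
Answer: -7118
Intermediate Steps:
Function('m')(L) = Rational(27, 2) (Function('m')(L) = Add(9, Mul(Rational(-1, 2), -9)) = Add(9, Rational(9, 2)) = Rational(27, 2))
Function('R')(W) = Mul(2, W)
Add(O, Function('R')(Function('m')(23))) = Add(-7145, Mul(2, Rational(27, 2))) = Add(-7145, 27) = -7118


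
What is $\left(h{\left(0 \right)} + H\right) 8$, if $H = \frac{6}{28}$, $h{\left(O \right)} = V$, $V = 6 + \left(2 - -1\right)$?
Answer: $\frac{516}{7} \approx 73.714$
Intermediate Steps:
$V = 9$ ($V = 6 + \left(2 + 1\right) = 6 + 3 = 9$)
$h{\left(O \right)} = 9$
$H = \frac{3}{14}$ ($H = 6 \cdot \frac{1}{28} = \frac{3}{14} \approx 0.21429$)
$\left(h{\left(0 \right)} + H\right) 8 = \left(9 + \frac{3}{14}\right) 8 = \frac{129}{14} \cdot 8 = \frac{516}{7}$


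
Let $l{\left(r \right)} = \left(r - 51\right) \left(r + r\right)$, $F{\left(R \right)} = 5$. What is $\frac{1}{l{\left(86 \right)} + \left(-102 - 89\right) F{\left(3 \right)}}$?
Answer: $\frac{1}{5065} \approx 0.00019743$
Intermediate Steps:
$l{\left(r \right)} = 2 r \left(-51 + r\right)$ ($l{\left(r \right)} = \left(-51 + r\right) 2 r = 2 r \left(-51 + r\right)$)
$\frac{1}{l{\left(86 \right)} + \left(-102 - 89\right) F{\left(3 \right)}} = \frac{1}{2 \cdot 86 \left(-51 + 86\right) + \left(-102 - 89\right) 5} = \frac{1}{2 \cdot 86 \cdot 35 - 955} = \frac{1}{6020 - 955} = \frac{1}{5065}$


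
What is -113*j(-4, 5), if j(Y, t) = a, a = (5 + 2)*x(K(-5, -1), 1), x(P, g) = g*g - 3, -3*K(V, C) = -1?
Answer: 1582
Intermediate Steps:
K(V, C) = ⅓ (K(V, C) = -⅓*(-1) = ⅓)
x(P, g) = -3 + g² (x(P, g) = g² - 3 = -3 + g²)
a = -14 (a = (5 + 2)*(-3 + 1²) = 7*(-3 + 1) = 7*(-2) = -14)
j(Y, t) = -14
-113*j(-4, 5) = -113*(-14) = 1582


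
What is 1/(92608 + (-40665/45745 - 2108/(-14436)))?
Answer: 33018741/3057775036054 ≈ 1.0798e-5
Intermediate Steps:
1/(92608 + (-40665/45745 - 2108/(-14436))) = 1/(92608 + (-40665*1/45745 - 2108*(-1/14436))) = 1/(92608 + (-8133/9149 + 527/3609)) = 1/(92608 - 24530474/33018741) = 1/(3057775036054/33018741) = 33018741/3057775036054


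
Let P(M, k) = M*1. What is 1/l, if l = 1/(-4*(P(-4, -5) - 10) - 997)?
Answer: -941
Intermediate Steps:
P(M, k) = M
l = -1/941 (l = 1/(-4*(-4 - 10) - 997) = 1/(-4*(-14) - 997) = 1/(56 - 997) = 1/(-941) = -1/941 ≈ -0.0010627)
1/l = 1/(-1/941) = -941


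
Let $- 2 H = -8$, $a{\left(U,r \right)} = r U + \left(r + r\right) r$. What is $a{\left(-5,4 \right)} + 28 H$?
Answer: $124$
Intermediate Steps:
$a{\left(U,r \right)} = 2 r^{2} + U r$ ($a{\left(U,r \right)} = U r + 2 r r = U r + 2 r^{2} = 2 r^{2} + U r$)
$H = 4$ ($H = \left(- \frac{1}{2}\right) \left(-8\right) = 4$)
$a{\left(-5,4 \right)} + 28 H = 4 \left(-5 + 2 \cdot 4\right) + 28 \cdot 4 = 4 \left(-5 + 8\right) + 112 = 4 \cdot 3 + 112 = 12 + 112 = 124$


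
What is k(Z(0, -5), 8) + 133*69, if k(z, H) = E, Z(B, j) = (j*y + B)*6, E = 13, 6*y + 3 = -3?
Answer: 9190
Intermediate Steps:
y = -1 (y = -½ + (⅙)*(-3) = -½ - ½ = -1)
Z(B, j) = -6*j + 6*B (Z(B, j) = (j*(-1) + B)*6 = (-j + B)*6 = (B - j)*6 = -6*j + 6*B)
k(z, H) = 13
k(Z(0, -5), 8) + 133*69 = 13 + 133*69 = 13 + 9177 = 9190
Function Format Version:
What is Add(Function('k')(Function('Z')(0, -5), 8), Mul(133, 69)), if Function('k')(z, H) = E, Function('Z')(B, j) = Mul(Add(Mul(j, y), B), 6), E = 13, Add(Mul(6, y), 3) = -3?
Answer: 9190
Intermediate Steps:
y = -1 (y = Add(Rational(-1, 2), Mul(Rational(1, 6), -3)) = Add(Rational(-1, 2), Rational(-1, 2)) = -1)
Function('Z')(B, j) = Add(Mul(-6, j), Mul(6, B)) (Function('Z')(B, j) = Mul(Add(Mul(j, -1), B), 6) = Mul(Add(Mul(-1, j), B), 6) = Mul(Add(B, Mul(-1, j)), 6) = Add(Mul(-6, j), Mul(6, B)))
Function('k')(z, H) = 13
Add(Function('k')(Function('Z')(0, -5), 8), Mul(133, 69)) = Add(13, Mul(133, 69)) = Add(13, 9177) = 9190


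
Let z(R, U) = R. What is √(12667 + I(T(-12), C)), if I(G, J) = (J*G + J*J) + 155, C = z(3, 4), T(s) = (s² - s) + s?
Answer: √13263 ≈ 115.17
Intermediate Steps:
T(s) = s²
C = 3
I(G, J) = 155 + J² + G*J (I(G, J) = (G*J + J²) + 155 = (J² + G*J) + 155 = 155 + J² + G*J)
√(12667 + I(T(-12), C)) = √(12667 + (155 + 3² + (-12)²*3)) = √(12667 + (155 + 9 + 144*3)) = √(12667 + (155 + 9 + 432)) = √(12667 + 596) = √13263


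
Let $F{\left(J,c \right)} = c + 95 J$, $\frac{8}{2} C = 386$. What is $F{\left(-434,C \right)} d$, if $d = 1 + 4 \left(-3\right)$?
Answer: $\frac{904937}{2} \approx 4.5247 \cdot 10^{5}$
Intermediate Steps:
$C = \frac{193}{2}$ ($C = \frac{1}{4} \cdot 386 = \frac{193}{2} \approx 96.5$)
$d = -11$ ($d = 1 - 12 = -11$)
$F{\left(-434,C \right)} d = \left(\frac{193}{2} + 95 \left(-434\right)\right) \left(-11\right) = \left(\frac{193}{2} - 41230\right) \left(-11\right) = \left(- \frac{82267}{2}\right) \left(-11\right) = \frac{904937}{2}$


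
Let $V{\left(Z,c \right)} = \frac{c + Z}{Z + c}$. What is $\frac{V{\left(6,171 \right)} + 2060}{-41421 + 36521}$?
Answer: $- \frac{2061}{4900} \approx -0.42061$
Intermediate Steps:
$V{\left(Z,c \right)} = 1$ ($V{\left(Z,c \right)} = \frac{Z + c}{Z + c} = 1$)
$\frac{V{\left(6,171 \right)} + 2060}{-41421 + 36521} = \frac{1 + 2060}{-41421 + 36521} = \frac{2061}{-4900} = 2061 \left(- \frac{1}{4900}\right) = - \frac{2061}{4900}$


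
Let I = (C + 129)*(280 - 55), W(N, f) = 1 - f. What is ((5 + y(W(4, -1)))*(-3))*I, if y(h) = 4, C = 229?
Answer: -2174850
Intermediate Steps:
I = 80550 (I = (229 + 129)*(280 - 55) = 358*225 = 80550)
((5 + y(W(4, -1)))*(-3))*I = ((5 + 4)*(-3))*80550 = (9*(-3))*80550 = -27*80550 = -2174850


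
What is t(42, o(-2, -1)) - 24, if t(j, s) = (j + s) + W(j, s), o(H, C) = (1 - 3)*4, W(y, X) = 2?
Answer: 12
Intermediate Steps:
o(H, C) = -8 (o(H, C) = -2*4 = -8)
t(j, s) = 2 + j + s (t(j, s) = (j + s) + 2 = 2 + j + s)
t(42, o(-2, -1)) - 24 = (2 + 42 - 8) - 24 = 36 - 24 = 12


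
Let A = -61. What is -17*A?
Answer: 1037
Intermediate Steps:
-17*A = -17*(-61) = 1037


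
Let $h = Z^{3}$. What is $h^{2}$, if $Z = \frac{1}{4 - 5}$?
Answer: $1$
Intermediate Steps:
$Z = -1$ ($Z = \frac{1}{-1} = -1$)
$h = -1$ ($h = \left(-1\right)^{3} = -1$)
$h^{2} = \left(-1\right)^{2} = 1$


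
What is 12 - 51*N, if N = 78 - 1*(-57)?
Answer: -6873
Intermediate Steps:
N = 135 (N = 78 + 57 = 135)
12 - 51*N = 12 - 51*135 = 12 - 6885 = -6873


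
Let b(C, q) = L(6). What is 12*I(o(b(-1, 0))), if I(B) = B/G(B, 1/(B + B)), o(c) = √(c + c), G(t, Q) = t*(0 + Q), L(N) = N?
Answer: 48*√3 ≈ 83.138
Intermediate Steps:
G(t, Q) = Q*t (G(t, Q) = t*Q = Q*t)
b(C, q) = 6
o(c) = √2*√c (o(c) = √(2*c) = √2*√c)
I(B) = 2*B (I(B) = B/((B/(B + B))) = B/((B/((2*B)))) = B/(((1/(2*B))*B)) = B/(½) = B*2 = 2*B)
12*I(o(b(-1, 0))) = 12*(2*(√2*√6)) = 12*(2*(2*√3)) = 12*(4*√3) = 48*√3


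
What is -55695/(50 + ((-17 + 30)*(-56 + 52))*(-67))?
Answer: -18565/1178 ≈ -15.760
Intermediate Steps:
-55695/(50 + ((-17 + 30)*(-56 + 52))*(-67)) = -55695/(50 + (13*(-4))*(-67)) = -55695/(50 - 52*(-67)) = -55695/(50 + 3484) = -55695/3534 = -55695*1/3534 = -18565/1178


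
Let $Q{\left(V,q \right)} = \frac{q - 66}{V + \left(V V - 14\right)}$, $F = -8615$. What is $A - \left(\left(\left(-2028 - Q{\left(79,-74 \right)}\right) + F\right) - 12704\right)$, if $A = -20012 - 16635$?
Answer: $- \frac{41934970}{3153} \approx -13300.0$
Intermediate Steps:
$Q{\left(V,q \right)} = \frac{-66 + q}{-14 + V + V^{2}}$ ($Q{\left(V,q \right)} = \frac{-66 + q}{V + \left(V^{2} - 14\right)} = \frac{-66 + q}{V + \left(-14 + V^{2}\right)} = \frac{-66 + q}{-14 + V + V^{2}}$)
$A = -36647$ ($A = -20012 - 16635 = -36647$)
$A - \left(\left(\left(-2028 - Q{\left(79,-74 \right)}\right) + F\right) - 12704\right) = -36647 - \left(\left(\left(-2028 - \frac{-66 - 74}{-14 + 79 + 79^{2}}\right) - 8615\right) - 12704\right) = -36647 - \left(\left(\left(-2028 - \frac{1}{-14 + 79 + 6241} \left(-140\right)\right) - 8615\right) - 12704\right) = -36647 - \left(\left(\left(-2028 - \frac{1}{6306} \left(-140\right)\right) - 8615\right) - 12704\right) = -36647 - \left(\left(\left(-2028 - - \frac{70}{3153}\right) - 8615\right) - 12704\right) = -36647 - \left(\left(\left(-2028 + \frac{70}{3153}\right) - 8615\right) - 12704\right) = -36647 - \left(\left(- \frac{6394214}{3153} - 8615\right) - 12704\right) = -36647 - \left(- \frac{33557309}{3153} - 12704\right) = -36647 - - \frac{73613021}{3153} = -36647 + \frac{73613021}{3153} = - \frac{41934970}{3153}$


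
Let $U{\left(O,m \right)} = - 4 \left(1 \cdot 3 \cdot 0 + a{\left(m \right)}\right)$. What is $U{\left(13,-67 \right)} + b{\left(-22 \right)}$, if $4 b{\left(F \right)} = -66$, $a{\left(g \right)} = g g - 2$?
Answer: $- \frac{35929}{2} \approx -17965.0$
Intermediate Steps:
$a{\left(g \right)} = -2 + g^{2}$ ($a{\left(g \right)} = g^{2} - 2 = -2 + g^{2}$)
$b{\left(F \right)} = - \frac{33}{2}$ ($b{\left(F \right)} = \frac{1}{4} \left(-66\right) = - \frac{33}{2}$)
$U{\left(O,m \right)} = 8 - 4 m^{2}$ ($U{\left(O,m \right)} = - 4 \left(1 \cdot 3 \cdot 0 + \left(-2 + m^{2}\right)\right) = - 4 \left(3 \cdot 0 + \left(-2 + m^{2}\right)\right) = - 4 \left(0 + \left(-2 + m^{2}\right)\right) = - 4 \left(-2 + m^{2}\right) = 8 - 4 m^{2}$)
$U{\left(13,-67 \right)} + b{\left(-22 \right)} = \left(8 - 4 \left(-67\right)^{2}\right) - \frac{33}{2} = \left(8 - 17956\right) - \frac{33}{2} = -17948 - \frac{33}{2} = - \frac{35929}{2}$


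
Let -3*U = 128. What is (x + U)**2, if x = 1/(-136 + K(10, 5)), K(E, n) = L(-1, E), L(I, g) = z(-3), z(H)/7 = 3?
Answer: 216766729/119025 ≈ 1821.2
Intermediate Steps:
U = -128/3 (U = -1/3*128 = -128/3 ≈ -42.667)
z(H) = 21 (z(H) = 7*3 = 21)
L(I, g) = 21
K(E, n) = 21
x = -1/115 (x = 1/(-136 + 21) = 1/(-115) = -1/115 ≈ -0.0086956)
(x + U)**2 = (-1/115 - 128/3)**2 = (-14723/345)**2 = 216766729/119025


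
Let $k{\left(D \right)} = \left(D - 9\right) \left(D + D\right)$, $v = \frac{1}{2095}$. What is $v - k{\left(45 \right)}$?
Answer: $- \frac{6787799}{2095} \approx -3240.0$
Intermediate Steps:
$v = \frac{1}{2095} \approx 0.00047733$
$k{\left(D \right)} = 2 D \left(-9 + D\right)$ ($k{\left(D \right)} = \left(-9 + D\right) 2 D = 2 D \left(-9 + D\right)$)
$v - k{\left(45 \right)} = \frac{1}{2095} - 2 \cdot 45 \left(-9 + 45\right) = \frac{1}{2095} - 2 \cdot 45 \cdot 36 = \frac{1}{2095} - 3240 = - \frac{6787799}{2095}$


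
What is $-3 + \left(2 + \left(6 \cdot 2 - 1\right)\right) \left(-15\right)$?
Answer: $-198$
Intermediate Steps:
$-3 + \left(2 + \left(6 \cdot 2 - 1\right)\right) \left(-15\right) = -3 + \left(2 + \left(12 - 1\right)\right) \left(-15\right) = -3 + \left(2 + 11\right) \left(-15\right) = -3 + 13 \left(-15\right) = -3 - 195 = -198$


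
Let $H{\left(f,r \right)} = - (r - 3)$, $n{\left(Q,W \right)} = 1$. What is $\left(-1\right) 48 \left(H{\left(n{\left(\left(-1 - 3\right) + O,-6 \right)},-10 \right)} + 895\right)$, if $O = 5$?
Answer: $-43584$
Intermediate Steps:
$H{\left(f,r \right)} = 3 - r$ ($H{\left(f,r \right)} = - (-3 + r) = 3 - r$)
$\left(-1\right) 48 \left(H{\left(n{\left(\left(-1 - 3\right) + O,-6 \right)},-10 \right)} + 895\right) = \left(-1\right) 48 \left(\left(3 - -10\right) + 895\right) = - 48 \left(\left(3 + 10\right) + 895\right) = - 48 \left(13 + 895\right) = \left(-48\right) 908 = -43584$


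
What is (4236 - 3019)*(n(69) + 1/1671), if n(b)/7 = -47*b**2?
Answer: -3185378961766/1671 ≈ -1.9063e+9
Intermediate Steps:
n(b) = -329*b**2 (n(b) = 7*(-47*b**2) = -329*b**2)
(4236 - 3019)*(n(69) + 1/1671) = (4236 - 3019)*(-329*69**2 + 1/1671) = 1217*(-329*4761 + 1/1671) = 1217*(-1566369 + 1/1671) = 1217*(-2617402598/1671) = -3185378961766/1671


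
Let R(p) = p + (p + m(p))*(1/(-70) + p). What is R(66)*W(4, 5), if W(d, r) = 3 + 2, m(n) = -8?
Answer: 136261/7 ≈ 19466.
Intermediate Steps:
W(d, r) = 5
R(p) = p + (-8 + p)*(-1/70 + p) (R(p) = p + (p - 8)*(1/(-70) + p) = p + (-8 + p)*(-1/70 + p))
R(66)*W(4, 5) = (4/35 + 66² - 491/70*66)*5 = (4/35 + 4356 - 16203/35)*5 = (136261/35)*5 = 136261/7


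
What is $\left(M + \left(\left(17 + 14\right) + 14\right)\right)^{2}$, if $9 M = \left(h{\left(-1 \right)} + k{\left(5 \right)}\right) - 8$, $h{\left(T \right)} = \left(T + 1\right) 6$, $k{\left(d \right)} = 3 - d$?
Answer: $\frac{156025}{81} \approx 1926.2$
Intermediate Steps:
$h{\left(T \right)} = 6 + 6 T$ ($h{\left(T \right)} = \left(1 + T\right) 6 = 6 + 6 T$)
$M = - \frac{10}{9}$ ($M = \frac{\left(\left(6 + 6 \left(-1\right)\right) + \left(3 - 5\right)\right) - 8}{9} = \frac{\left(\left(6 - 6\right) + \left(3 - 5\right)\right) - 8}{9} = \frac{\left(0 - 2\right) - 8}{9} = \frac{-2 - 8}{9} = \frac{1}{9} \left(-10\right) = - \frac{10}{9} \approx -1.1111$)
$\left(M + \left(\left(17 + 14\right) + 14\right)\right)^{2} = \left(- \frac{10}{9} + \left(\left(17 + 14\right) + 14\right)\right)^{2} = \left(- \frac{10}{9} + \left(31 + 14\right)\right)^{2} = \left(- \frac{10}{9} + 45\right)^{2} = \left(\frac{395}{9}\right)^{2} = \frac{156025}{81}$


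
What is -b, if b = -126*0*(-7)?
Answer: 0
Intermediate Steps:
b = 0 (b = -21*0*(-7) = 0*(-7) = 0)
-b = -1*0 = 0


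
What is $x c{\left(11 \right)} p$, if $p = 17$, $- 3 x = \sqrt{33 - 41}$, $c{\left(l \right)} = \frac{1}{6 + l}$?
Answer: $- \frac{2 i \sqrt{2}}{3} \approx - 0.94281 i$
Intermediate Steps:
$x = - \frac{2 i \sqrt{2}}{3}$ ($x = - \frac{\sqrt{33 - 41}}{3} = - \frac{\sqrt{-8}}{3} = - \frac{2 i \sqrt{2}}{3} \approx - 0.94281 i$)
$x c{\left(11 \right)} p = \frac{\left(- \frac{2}{3}\right) i \sqrt{2}}{6 + 11} \cdot 17 = \frac{\left(- \frac{2}{3}\right) i \sqrt{2}}{17} \cdot 17 = - \frac{2 i \sqrt{2}}{3} \cdot \frac{1}{17} \cdot 17 = - \frac{2 i \sqrt{2}}{51} \cdot 17 = - \frac{2 i \sqrt{2}}{3}$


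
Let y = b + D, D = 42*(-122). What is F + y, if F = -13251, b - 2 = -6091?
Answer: -24464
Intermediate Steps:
b = -6089 (b = 2 - 6091 = -6089)
D = -5124
y = -11213 (y = -6089 - 5124 = -11213)
F + y = -13251 - 11213 = -24464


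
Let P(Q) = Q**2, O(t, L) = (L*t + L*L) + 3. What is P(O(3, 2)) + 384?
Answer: 553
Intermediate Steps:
O(t, L) = 3 + L**2 + L*t (O(t, L) = (L*t + L**2) + 3 = (L**2 + L*t) + 3 = 3 + L**2 + L*t)
P(O(3, 2)) + 384 = (3 + 2**2 + 2*3)**2 + 384 = (3 + 4 + 6)**2 + 384 = 13**2 + 384 = 169 + 384 = 553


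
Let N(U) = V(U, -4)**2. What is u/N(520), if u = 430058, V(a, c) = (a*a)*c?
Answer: 215029/584929280000 ≈ 3.6762e-7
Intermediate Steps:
V(a, c) = c*a**2 (V(a, c) = a**2*c = c*a**2)
N(U) = 16*U**4 (N(U) = (-4*U**2)**2 = 16*U**4)
u/N(520) = 430058/((16*520**4)) = 430058/((16*73116160000)) = 430058/1169858560000 = 430058*(1/1169858560000) = 215029/584929280000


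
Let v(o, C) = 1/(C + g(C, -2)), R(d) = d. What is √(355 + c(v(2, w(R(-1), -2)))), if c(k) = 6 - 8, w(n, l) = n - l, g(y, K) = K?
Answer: √353 ≈ 18.788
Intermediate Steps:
v(o, C) = 1/(-2 + C) (v(o, C) = 1/(C - 2) = 1/(-2 + C))
c(k) = -2
√(355 + c(v(2, w(R(-1), -2)))) = √(355 - 2) = √353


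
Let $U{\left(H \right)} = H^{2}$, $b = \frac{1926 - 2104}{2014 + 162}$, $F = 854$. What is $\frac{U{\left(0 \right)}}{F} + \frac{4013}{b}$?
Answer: $- \frac{4366144}{89} \approx -49058.0$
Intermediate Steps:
$b = - \frac{89}{1088}$ ($b = - \frac{178}{2176} = \left(-178\right) \frac{1}{2176} = - \frac{89}{1088} \approx -0.081801$)
$\frac{U{\left(0 \right)}}{F} + \frac{4013}{b} = \frac{0^{2}}{854} + \frac{4013}{- \frac{89}{1088}} = 0 \cdot \frac{1}{854} + 4013 \left(- \frac{1088}{89}\right) = 0 - \frac{4366144}{89} = - \frac{4366144}{89}$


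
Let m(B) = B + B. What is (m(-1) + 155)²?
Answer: 23409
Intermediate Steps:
m(B) = 2*B
(m(-1) + 155)² = (2*(-1) + 155)² = (-2 + 155)² = 153² = 23409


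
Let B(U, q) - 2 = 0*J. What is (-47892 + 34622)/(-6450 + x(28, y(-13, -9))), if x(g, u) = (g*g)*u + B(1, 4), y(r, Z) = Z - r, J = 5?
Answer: 6635/1656 ≈ 4.0066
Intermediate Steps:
B(U, q) = 2 (B(U, q) = 2 + 0*5 = 2 + 0 = 2)
x(g, u) = 2 + u*g² (x(g, u) = (g*g)*u + 2 = g²*u + 2 = u*g² + 2 = 2 + u*g²)
(-47892 + 34622)/(-6450 + x(28, y(-13, -9))) = (-47892 + 34622)/(-6450 + (2 + (-9 - 1*(-13))*28²)) = -13270/(-6450 + (2 + (-9 + 13)*784)) = -13270/(-6450 + (2 + 4*784)) = -13270/(-6450 + (2 + 3136)) = -13270/(-6450 + 3138) = -13270/(-3312) = -13270*(-1/3312) = 6635/1656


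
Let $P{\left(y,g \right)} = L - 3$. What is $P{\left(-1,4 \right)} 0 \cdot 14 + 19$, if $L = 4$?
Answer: $19$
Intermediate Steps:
$P{\left(y,g \right)} = 1$ ($P{\left(y,g \right)} = 4 - 3 = 1$)
$P{\left(-1,4 \right)} 0 \cdot 14 + 19 = 1 \cdot 0 \cdot 14 + 19 = 0 \cdot 14 + 19 = 0 + 19 = 19$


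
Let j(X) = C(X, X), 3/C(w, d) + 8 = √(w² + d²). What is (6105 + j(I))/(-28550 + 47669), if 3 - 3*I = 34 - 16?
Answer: 14241/44611 - 5*√2/89222 ≈ 0.31915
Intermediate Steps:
C(w, d) = 3/(-8 + √(d² + w²)) (C(w, d) = 3/(-8 + √(w² + d²)) = 3/(-8 + √(d² + w²)))
I = -5 (I = 1 - (34 - 16)/3 = 1 - ⅓*18 = 1 - 6 = -5)
j(X) = 3/(-8 + √2*√(X²)) (j(X) = 3/(-8 + √(X² + X²)) = 3/(-8 + √(2*X²)) = 3/(-8 + √2*√(X²)))
(6105 + j(I))/(-28550 + 47669) = (6105 + 3/(-8 + √2*√((-5)²)))/(-28550 + 47669) = (6105 + 3/(-8 + √2*√25))/19119 = (6105 + 3/(-8 + √2*5))*(1/19119) = (6105 + 3/(-8 + 5*√2))*(1/19119) = 2035/6373 + 1/(6373*(-8 + 5*√2))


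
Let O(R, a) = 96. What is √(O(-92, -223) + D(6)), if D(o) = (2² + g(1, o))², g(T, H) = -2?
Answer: 10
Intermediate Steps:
D(o) = 4 (D(o) = (2² - 2)² = (4 - 2)² = 2² = 4)
√(O(-92, -223) + D(6)) = √(96 + 4) = √100 = 10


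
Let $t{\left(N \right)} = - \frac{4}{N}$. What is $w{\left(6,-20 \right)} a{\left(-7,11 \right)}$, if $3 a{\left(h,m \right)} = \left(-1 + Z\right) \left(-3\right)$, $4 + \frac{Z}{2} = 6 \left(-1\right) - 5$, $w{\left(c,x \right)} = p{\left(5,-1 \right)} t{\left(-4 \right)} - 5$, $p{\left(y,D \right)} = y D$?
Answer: $-310$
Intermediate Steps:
$p{\left(y,D \right)} = D y$
$w{\left(c,x \right)} = -10$ ($w{\left(c,x \right)} = \left(-1\right) 5 \left(- \frac{4}{-4}\right) - 5 = - 5 \left(\left(-4\right) \left(- \frac{1}{4}\right)\right) - 5 = \left(-5\right) 1 - 5 = -5 - 5 = -10$)
$Z = -30$ ($Z = -8 + 2 \left(6 \left(-1\right) - 5\right) = -8 + 2 \left(-6 - 5\right) = -8 + 2 \left(-11\right) = -8 - 22 = -30$)
$a{\left(h,m \right)} = 31$ ($a{\left(h,m \right)} = \frac{\left(-1 - 30\right) \left(-3\right)}{3} = \frac{\left(-31\right) \left(-3\right)}{3} = \frac{1}{3} \cdot 93 = 31$)
$w{\left(6,-20 \right)} a{\left(-7,11 \right)} = \left(-10\right) 31 = -310$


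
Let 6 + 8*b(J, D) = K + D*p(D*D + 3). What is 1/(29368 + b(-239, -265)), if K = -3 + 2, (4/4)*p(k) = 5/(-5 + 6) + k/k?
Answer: 8/233347 ≈ 3.4284e-5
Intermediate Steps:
p(k) = 6 (p(k) = 5/(-5 + 6) + k/k = 5/1 + 1 = 5*1 + 1 = 5 + 1 = 6)
K = -1
b(J, D) = -7/8 + 3*D/4 (b(J, D) = -¾ + (-1 + D*6)/8 = -¾ + (-1 + 6*D)/8 = -¾ + (-⅛ + 3*D/4) = -7/8 + 3*D/4)
1/(29368 + b(-239, -265)) = 1/(29368 + (-7/8 + (¾)*(-265))) = 1/(29368 + (-7/8 - 795/4)) = 1/(29368 - 1597/8) = 1/(233347/8) = 8/233347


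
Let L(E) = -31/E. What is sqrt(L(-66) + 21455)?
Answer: sqrt(93460026)/66 ≈ 146.48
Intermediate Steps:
sqrt(L(-66) + 21455) = sqrt(-31/(-66) + 21455) = sqrt(-31*(-1/66) + 21455) = sqrt(31/66 + 21455) = sqrt(1416061/66) = sqrt(93460026)/66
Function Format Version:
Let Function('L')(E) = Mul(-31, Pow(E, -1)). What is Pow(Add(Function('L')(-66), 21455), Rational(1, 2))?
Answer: Mul(Rational(1, 66), Pow(93460026, Rational(1, 2))) ≈ 146.48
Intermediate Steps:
Pow(Add(Function('L')(-66), 21455), Rational(1, 2)) = Pow(Add(Mul(-31, Pow(-66, -1)), 21455), Rational(1, 2)) = Pow(Add(Mul(-31, Rational(-1, 66)), 21455), Rational(1, 2)) = Pow(Add(Rational(31, 66), 21455), Rational(1, 2)) = Pow(Rational(1416061, 66), Rational(1, 2)) = Mul(Rational(1, 66), Pow(93460026, Rational(1, 2)))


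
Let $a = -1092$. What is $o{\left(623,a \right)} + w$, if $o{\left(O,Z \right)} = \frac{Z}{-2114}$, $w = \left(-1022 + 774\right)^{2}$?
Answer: $\frac{9287182}{151} \approx 61505.0$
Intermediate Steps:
$w = 61504$ ($w = \left(-248\right)^{2} = 61504$)
$o{\left(O,Z \right)} = - \frac{Z}{2114}$ ($o{\left(O,Z \right)} = Z \left(- \frac{1}{2114}\right) = - \frac{Z}{2114}$)
$o{\left(623,a \right)} + w = \left(- \frac{1}{2114}\right) \left(-1092\right) + 61504 = \frac{78}{151} + 61504 = \frac{9287182}{151}$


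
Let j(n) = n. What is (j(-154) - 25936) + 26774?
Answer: 684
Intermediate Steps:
(j(-154) - 25936) + 26774 = (-154 - 25936) + 26774 = -26090 + 26774 = 684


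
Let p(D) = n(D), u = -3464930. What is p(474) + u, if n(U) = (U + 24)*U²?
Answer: 108423718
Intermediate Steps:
n(U) = U²*(24 + U) (n(U) = (24 + U)*U² = U²*(24 + U))
p(D) = D²*(24 + D)
p(474) + u = 474²*(24 + 474) - 3464930 = 224676*498 - 3464930 = 111888648 - 3464930 = 108423718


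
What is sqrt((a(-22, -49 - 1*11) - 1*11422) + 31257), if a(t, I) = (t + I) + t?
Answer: sqrt(19731) ≈ 140.47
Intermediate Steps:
a(t, I) = I + 2*t (a(t, I) = (I + t) + t = I + 2*t)
sqrt((a(-22, -49 - 1*11) - 1*11422) + 31257) = sqrt((((-49 - 1*11) + 2*(-22)) - 1*11422) + 31257) = sqrt((((-49 - 11) - 44) - 11422) + 31257) = sqrt(((-60 - 44) - 11422) + 31257) = sqrt((-104 - 11422) + 31257) = sqrt(-11526 + 31257) = sqrt(19731)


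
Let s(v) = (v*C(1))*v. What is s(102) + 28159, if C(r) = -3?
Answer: -3053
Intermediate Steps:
s(v) = -3*v² (s(v) = (v*(-3))*v = (-3*v)*v = -3*v²)
s(102) + 28159 = -3*102² + 28159 = -3*10404 + 28159 = -31212 + 28159 = -3053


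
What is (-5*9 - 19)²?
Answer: 4096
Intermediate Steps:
(-5*9 - 19)² = (-45 - 19)² = (-64)² = 4096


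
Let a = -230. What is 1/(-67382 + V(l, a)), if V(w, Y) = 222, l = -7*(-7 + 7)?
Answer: -1/67160 ≈ -1.4890e-5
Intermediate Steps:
l = 0 (l = -7*0 = 0)
1/(-67382 + V(l, a)) = 1/(-67382 + 222) = 1/(-67160) = -1/67160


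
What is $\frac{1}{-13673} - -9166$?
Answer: $\frac{125326717}{13673} \approx 9166.0$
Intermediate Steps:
$\frac{1}{-13673} - -9166 = - \frac{1}{13673} + \left(-6689 + 15855\right) = - \frac{1}{13673} + 9166 = \frac{125326717}{13673}$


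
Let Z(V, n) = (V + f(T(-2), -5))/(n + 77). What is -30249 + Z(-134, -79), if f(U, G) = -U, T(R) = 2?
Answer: -30181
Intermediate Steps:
Z(V, n) = (-2 + V)/(77 + n) (Z(V, n) = (V - 1*2)/(n + 77) = (V - 2)/(77 + n) = (-2 + V)/(77 + n))
-30249 + Z(-134, -79) = -30249 + (-2 - 134)/(77 - 79) = -30249 - 136/(-2) = -30249 - ½*(-136) = -30249 + 68 = -30181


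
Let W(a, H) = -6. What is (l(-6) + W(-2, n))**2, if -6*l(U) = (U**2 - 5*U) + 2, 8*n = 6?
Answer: 2704/9 ≈ 300.44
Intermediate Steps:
n = 3/4 (n = (1/8)*6 = 3/4 ≈ 0.75000)
l(U) = -1/3 - U**2/6 + 5*U/6 (l(U) = -((U**2 - 5*U) + 2)/6 = -(2 + U**2 - 5*U)/6 = -1/3 - U**2/6 + 5*U/6)
(l(-6) + W(-2, n))**2 = ((-1/3 - 1/6*(-6)**2 + (5/6)*(-6)) - 6)**2 = ((-1/3 - 1/6*36 - 5) - 6)**2 = ((-1/3 - 6 - 5) - 6)**2 = (-34/3 - 6)**2 = (-52/3)**2 = 2704/9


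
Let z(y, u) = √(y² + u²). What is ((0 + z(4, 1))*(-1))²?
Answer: 17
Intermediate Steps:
z(y, u) = √(u² + y²)
((0 + z(4, 1))*(-1))² = ((0 + √(1² + 4²))*(-1))² = ((0 + √(1 + 16))*(-1))² = ((0 + √17)*(-1))² = (√17*(-1))² = (-√17)² = 17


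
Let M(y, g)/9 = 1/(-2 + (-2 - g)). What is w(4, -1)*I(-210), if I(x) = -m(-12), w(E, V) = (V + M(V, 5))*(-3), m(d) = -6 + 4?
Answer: 12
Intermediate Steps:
M(y, g) = 9/(-4 - g) (M(y, g) = 9/(-2 + (-2 - g)) = 9/(-4 - g))
m(d) = -2
w(E, V) = 3 - 3*V (w(E, V) = (V - 9/(4 + 5))*(-3) = (V - 9/9)*(-3) = (V - 9*⅑)*(-3) = (V - 1)*(-3) = (-1 + V)*(-3) = 3 - 3*V)
I(x) = 2 (I(x) = -1*(-2) = 2)
w(4, -1)*I(-210) = (3 - 3*(-1))*2 = (3 + 3)*2 = 6*2 = 12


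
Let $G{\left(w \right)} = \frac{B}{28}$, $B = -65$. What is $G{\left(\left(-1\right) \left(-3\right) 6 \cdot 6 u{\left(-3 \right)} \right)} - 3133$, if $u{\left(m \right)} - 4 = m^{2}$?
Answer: $- \frac{87789}{28} \approx -3135.3$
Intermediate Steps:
$u{\left(m \right)} = 4 + m^{2}$
$G{\left(w \right)} = - \frac{65}{28}$
$G{\left(\left(-1\right) \left(-3\right) 6 \cdot 6 u{\left(-3 \right)} \right)} - 3133 = - \frac{65}{28} - 3133 = - \frac{87789}{28}$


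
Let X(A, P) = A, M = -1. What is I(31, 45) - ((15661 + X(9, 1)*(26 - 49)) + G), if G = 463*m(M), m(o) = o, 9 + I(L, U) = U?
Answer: -14955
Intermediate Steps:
I(L, U) = -9 + U
G = -463 (G = 463*(-1) = -463)
I(31, 45) - ((15661 + X(9, 1)*(26 - 49)) + G) = (-9 + 45) - ((15661 + 9*(26 - 49)) - 463) = 36 - ((15661 + 9*(-23)) - 463) = 36 - ((15661 - 207) - 463) = 36 - (15454 - 463) = 36 - 1*14991 = 36 - 14991 = -14955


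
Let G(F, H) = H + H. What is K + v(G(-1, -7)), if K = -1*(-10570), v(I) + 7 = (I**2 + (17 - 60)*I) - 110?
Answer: 11251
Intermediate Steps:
G(F, H) = 2*H
v(I) = -117 + I**2 - 43*I (v(I) = -7 + ((I**2 + (17 - 60)*I) - 110) = -7 + ((I**2 - 43*I) - 110) = -7 + (-110 + I**2 - 43*I) = -117 + I**2 - 43*I)
K = 10570
K + v(G(-1, -7)) = 10570 + (-117 + (2*(-7))**2 - 86*(-7)) = 10570 + (-117 + (-14)**2 - 43*(-14)) = 10570 + (-117 + 196 + 602) = 10570 + 681 = 11251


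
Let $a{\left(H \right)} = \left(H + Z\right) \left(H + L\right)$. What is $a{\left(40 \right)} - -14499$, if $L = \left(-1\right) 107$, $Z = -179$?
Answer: $23812$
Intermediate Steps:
$L = -107$
$a{\left(H \right)} = \left(-179 + H\right) \left(-107 + H\right)$ ($a{\left(H \right)} = \left(H - 179\right) \left(H - 107\right) = \left(-179 + H\right) \left(-107 + H\right)$)
$a{\left(40 \right)} - -14499 = \left(19153 + 40^{2} - 11440\right) - -14499 = \left(19153 + 1600 - 11440\right) + 14499 = 9313 + 14499 = 23812$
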